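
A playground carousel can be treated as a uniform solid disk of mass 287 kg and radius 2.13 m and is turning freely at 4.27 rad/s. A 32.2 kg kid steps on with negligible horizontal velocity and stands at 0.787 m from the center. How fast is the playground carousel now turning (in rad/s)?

ω_f ≈ 4.14 rad/s

No external torque acts about the center; L_before = L_after.
I_p = ½(287)(2.13)² = 651.0 kg·m².
Added inertia Σmr² = (32.2)(0.787)² = 19.94 kg·m²; I_f = 651.0 + 19.94 = 671.0 kg·m².
ω_f = I_p ω_i / I_f = (651.0)(4.27) / 671.0 = 4.143 rad/s.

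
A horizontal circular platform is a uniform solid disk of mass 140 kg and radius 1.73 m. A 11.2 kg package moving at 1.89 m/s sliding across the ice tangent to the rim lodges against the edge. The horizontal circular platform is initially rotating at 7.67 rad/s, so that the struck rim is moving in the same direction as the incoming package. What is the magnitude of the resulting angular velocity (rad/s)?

The axle reaction passes through the central axle and exerts no torque about it; angular momentum about the central axle is conserved through the impact.
I_p = ½(140)(1.73)² = 209.5 kg·m². Taking the sense of the package's angular momentum as positive, L_{package} = m v R = (11.2)(1.89)(1.73) = 36.62 kg·m²/s.
L_i = +I_p ω_p + m v R = +(209.5)(7.67) + 36.62 = 1644 kg·m²/s.
After sticking, I_f = I_p + m R² = 209.5 + (11.2)(1.73)² = 243.0 kg·m².
ω_f = L_i / I_f = 1644 / 243.0 = 6.763 rad/s.

|ω_f| ≈ 6.76 rad/s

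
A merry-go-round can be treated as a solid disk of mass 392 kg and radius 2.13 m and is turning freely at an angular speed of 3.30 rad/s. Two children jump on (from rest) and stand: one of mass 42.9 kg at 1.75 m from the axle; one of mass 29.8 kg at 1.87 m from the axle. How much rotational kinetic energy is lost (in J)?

The added mass arrives with no angular momentum about the axle, and any external torque about the axle is negligible, so the system's angular momentum is conserved.
I_p = ½(392)(2.13)² = 889.2 kg·m².
Added inertia Σmr² = (42.9)(1.75)² + (29.8)(1.87)² = 235.6 kg·m²; I_f = 889.2 + 235.6 = 1125 kg·m².
ω_f = I_p ω_i / I_f = (889.2)(3.30) / 1125 = 2.609 rad/s.
KE_i = ½(889.2)(3.300 rad/s)² = 4842 J; KE_f = ½(1125)(2.609)² = 3828 J.

energy lost ≈ 1010 J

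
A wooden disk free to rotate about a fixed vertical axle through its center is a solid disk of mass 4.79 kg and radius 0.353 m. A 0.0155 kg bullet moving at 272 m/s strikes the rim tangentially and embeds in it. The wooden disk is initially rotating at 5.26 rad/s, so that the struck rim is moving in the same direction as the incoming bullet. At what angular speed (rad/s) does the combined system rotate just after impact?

|ω_f| ≈ 10.2 rad/s

About the axle the impulsive forces during the collision are internal, so angular momentum about that axis is conserved.
I_p = ½(4.79)(0.353)² = 0.2984 kg·m². Taking the sense of the bullet's angular momentum as positive, L_{bullet} = m v R = (0.0155)(272)(0.353) = 1.488 kg·m²/s.
L_i = +I_p ω_p + m v R = +(0.2984)(5.26) + 1.488 = 3.058 kg·m²/s.
After sticking, I_f = I_p + m R² = 0.2984 + (0.0155)(0.353)² = 0.3004 kg·m².
ω_f = L_i / I_f = 3.058 / 0.3004 = 10.18 rad/s.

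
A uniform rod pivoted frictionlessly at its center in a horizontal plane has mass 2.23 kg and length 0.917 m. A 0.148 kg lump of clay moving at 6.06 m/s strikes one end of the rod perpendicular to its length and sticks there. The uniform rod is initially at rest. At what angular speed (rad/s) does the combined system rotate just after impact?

The axle reaction passes through the pivot and exerts no torque about it; angular momentum about the pivot is conserved through the impact.
I_p = (1/12)(2.23)(0.917)² = 0.1563 kg·m². Taking the sense of the lump of clay's angular momentum as positive, L_{lump} = m v R = (0.148)(6.06)(0.917/2) = 0.4112 kg·m²/s.
L_i = 0 + 0.4112 = 0.4112 kg·m²/s.
After sticking, I_f = I_p + m R² = 0.1563 + (0.148)(0.917/2)² = 0.1874 kg·m².
ω_f = L_i / I_f = 0.4112 / 0.1874 = 2.195 rad/s.

|ω_f| ≈ 2.19 rad/s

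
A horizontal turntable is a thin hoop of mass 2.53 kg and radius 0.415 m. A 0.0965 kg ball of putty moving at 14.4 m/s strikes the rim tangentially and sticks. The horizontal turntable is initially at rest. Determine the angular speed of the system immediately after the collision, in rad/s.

|ω_f| ≈ 1.27 rad/s

About the axle the impulsive forces during the collision are internal, so angular momentum about that axis is conserved.
I_p = (2.53)(0.415)² = 0.4357 kg·m². Taking the sense of the ball of putty's angular momentum as positive, L_{ball} = m v R = (0.0965)(14.4)(0.415) = 0.5767 kg·m²/s.
L_i = 0 + 0.5767 = 0.5767 kg·m²/s.
After sticking, I_f = I_p + m R² = 0.4357 + (0.0965)(0.415)² = 0.4523 kg·m².
ω_f = L_i / I_f = 0.5767 / 0.4523 = 1.275 rad/s.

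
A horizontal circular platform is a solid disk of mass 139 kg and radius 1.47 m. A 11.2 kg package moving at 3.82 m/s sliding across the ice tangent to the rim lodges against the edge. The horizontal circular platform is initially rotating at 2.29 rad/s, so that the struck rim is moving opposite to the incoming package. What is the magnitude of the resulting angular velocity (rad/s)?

|ω_f| ≈ 1.61 rad/s

About the central axle the impulsive forces during the collision are internal, so angular momentum about that axis is conserved.
I_p = ½(139)(1.47)² = 150.2 kg·m². Taking the sense of the package's angular momentum as positive, L_{package} = m v R = (11.2)(3.82)(1.47) = 62.89 kg·m²/s.
L_i = −I_p ω_p + m v R = −(150.2)(2.29) + 62.89 = -281.0 kg·m²/s.
After sticking, I_f = I_p + m R² = 150.2 + (11.2)(1.47)² = 174.4 kg·m².
ω_f = L_i / I_f = -281.0 / 174.4 = -1.612 rad/s.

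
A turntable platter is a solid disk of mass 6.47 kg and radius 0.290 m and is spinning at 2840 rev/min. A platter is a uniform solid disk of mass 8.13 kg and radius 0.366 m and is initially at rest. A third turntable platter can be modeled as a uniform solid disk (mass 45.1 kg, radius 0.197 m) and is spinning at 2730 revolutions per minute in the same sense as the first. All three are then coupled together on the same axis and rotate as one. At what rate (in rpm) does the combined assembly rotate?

The coupling torques are internal; angular momentum about the shared axis is conserved.
Moments of inertia: I_A = ½(6.47)(0.290)² = 0.2721 kg·m²; I_B = ½(8.13)(0.366)² = 0.5445 kg·m²; I_C = ½(45.1)(0.197)² = 0.8751 kg·m².
Taking A's sense as positive: L = (0.2721)(2840) + (0.8751)(2730) = 3162 kg·m²·rpm.
Combined I = 0.2721 + 0.5445 + 0.8751 = 1.692 kg·m².
ω_f = L / I = 3162 / 1.692 = 1869 rpm.

|ω_f| ≈ 1870 rpm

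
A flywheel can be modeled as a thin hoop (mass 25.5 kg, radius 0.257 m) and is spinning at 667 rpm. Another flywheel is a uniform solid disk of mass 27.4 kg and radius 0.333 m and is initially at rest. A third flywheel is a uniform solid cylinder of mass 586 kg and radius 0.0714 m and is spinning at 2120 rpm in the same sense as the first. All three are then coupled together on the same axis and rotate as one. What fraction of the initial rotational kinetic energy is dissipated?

No external torque acts about the common axis, so total angular momentum is conserved.
Moments of inertia: I_A = (25.5)(0.257)² = 1.684 kg·m²; I_B = ½(27.4)(0.333)² = 1.519 kg·m²; I_C = ½(586)(0.0714)² = 1.494 kg·m².
Taking A's sense as positive: L = (1.684)(667) + (1.494)(2120) = 4290 kg·m²·rpm.
Combined I = 1.684 + 1.519 + 1.494 = 4.697 kg·m².
ω_f = L / I = 4290 / 4.697 = 913.3 rpm.
KE_i = ½ΣIω² = 40920 J; KE_f = ½(4.697)(95.64)² = 21480 J.
Fraction dissipated = (KE_i − KE_f)/KE_i = 0.4750.

fraction ≈ 0.475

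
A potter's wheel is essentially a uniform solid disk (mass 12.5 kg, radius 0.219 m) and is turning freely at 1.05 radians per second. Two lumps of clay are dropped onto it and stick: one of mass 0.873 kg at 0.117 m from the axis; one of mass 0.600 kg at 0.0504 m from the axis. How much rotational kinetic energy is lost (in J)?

energy lost ≈ 0.00711 J

No external torque acts about the axis; L_before = L_after.
I_p = ½(12.5)(0.219)² = 0.2998 kg·m².
Added inertia Σmr² = (0.873)(0.117)² + (0.600)(0.0504)² = 0.01347 kg·m²; I_f = 0.2998 + 0.01347 = 0.3132 kg·m².
ω_f = I_p ω_i / I_f = (0.2998)(1.05) / 0.3132 = 1.005 rad/s.
KE_i = ½(0.2998)(1.050 rad/s)² = 0.1652 J; KE_f = ½(0.3132)(1.005)² = 0.1581 J.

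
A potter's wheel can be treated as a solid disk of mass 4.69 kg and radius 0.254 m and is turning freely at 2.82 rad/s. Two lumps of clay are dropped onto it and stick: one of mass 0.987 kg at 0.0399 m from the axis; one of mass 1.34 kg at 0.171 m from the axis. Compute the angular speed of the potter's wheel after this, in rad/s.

ω_f ≈ 2.22 rad/s

The added mass arrives with no angular momentum about the axis, and any external torque about the axis is negligible, so the system's angular momentum is conserved.
I_p = ½(4.69)(0.254)² = 0.1513 kg·m².
Added inertia Σmr² = (0.987)(0.0399)² + (1.34)(0.171)² = 0.04075 kg·m²; I_f = 0.1513 + 0.04075 = 0.1920 kg·m².
ω_f = I_p ω_i / I_f = (0.1513)(2.82) / 0.1920 = 2.222 rad/s.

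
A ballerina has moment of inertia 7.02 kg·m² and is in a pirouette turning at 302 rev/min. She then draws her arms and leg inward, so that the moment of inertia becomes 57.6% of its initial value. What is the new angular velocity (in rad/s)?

ω₂ ≈ 54.9 rad/s

No external torque acts about the spin axis, so angular momentum is conserved.
I₂ = 0.576 × 7.02 = 4.044 kg·m².
ω₂ = I₁ω₁ / I₂ = (7.020)(302 rpm) / (4.044) = 524.3 rpm = 54.91 rad/s.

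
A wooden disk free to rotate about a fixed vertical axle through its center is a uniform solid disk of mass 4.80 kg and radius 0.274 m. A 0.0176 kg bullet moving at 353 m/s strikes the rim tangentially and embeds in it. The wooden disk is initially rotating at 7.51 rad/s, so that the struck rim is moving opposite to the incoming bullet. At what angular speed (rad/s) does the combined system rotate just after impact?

The axle reaction passes through the axle and exerts no torque about it; angular momentum about the axle is conserved through the impact.
I_p = ½(4.80)(0.274)² = 0.1802 kg·m². Taking the sense of the bullet's angular momentum as positive, L_{bullet} = m v R = (0.0176)(353)(0.274) = 1.702 kg·m²/s.
L_i = −I_p ω_p + m v R = −(0.1802)(7.51) + 1.702 = 0.3491 kg·m²/s.
After sticking, I_f = I_p + m R² = 0.1802 + (0.0176)(0.274)² = 0.1815 kg·m².
ω_f = L_i / I_f = 0.3491 / 0.1815 = 1.924 rad/s.

|ω_f| ≈ 1.92 rad/s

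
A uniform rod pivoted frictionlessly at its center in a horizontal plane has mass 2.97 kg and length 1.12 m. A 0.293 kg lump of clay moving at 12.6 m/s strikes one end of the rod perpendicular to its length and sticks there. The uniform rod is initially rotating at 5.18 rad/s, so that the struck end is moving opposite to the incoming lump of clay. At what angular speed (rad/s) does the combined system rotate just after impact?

|ω_f| ≈ 1.14 rad/s

About the pivot the impulsive forces during the collision are internal, so angular momentum about that axis is conserved.
I_p = (1/12)(2.97)(1.12)² = 0.3105 kg·m². Taking the sense of the lump of clay's angular momentum as positive, L_{lump} = m v R = (0.293)(12.6)(1.12/2) = 2.067 kg·m²/s.
L_i = −I_p ω_p + m v R = −(0.3105)(5.18) + 2.067 = 0.4592 kg·m²/s.
After sticking, I_f = I_p + m R² = 0.3105 + (0.293)(1.12/2)² = 0.4023 kg·m².
ω_f = L_i / I_f = 0.4592 / 0.4023 = 1.141 rad/s.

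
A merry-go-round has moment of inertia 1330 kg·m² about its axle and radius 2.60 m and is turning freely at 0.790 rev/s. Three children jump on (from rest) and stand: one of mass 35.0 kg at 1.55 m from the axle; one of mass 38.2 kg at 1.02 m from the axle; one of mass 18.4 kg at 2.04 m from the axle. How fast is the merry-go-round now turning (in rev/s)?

ω_f ≈ 0.687 rev/s

No external torque acts about the axle; L_before = L_after.
Added inertia Σmr² = (35.0)(1.55)² + (38.2)(1.02)² + (18.4)(2.04)² = 200.4 kg·m²; I_f = 1330 + 200.4 = 1530 kg·m².
ω_f = I_p ω_i / I_f = (1330)(0.790) / 1530 = 0.6866 rev/s.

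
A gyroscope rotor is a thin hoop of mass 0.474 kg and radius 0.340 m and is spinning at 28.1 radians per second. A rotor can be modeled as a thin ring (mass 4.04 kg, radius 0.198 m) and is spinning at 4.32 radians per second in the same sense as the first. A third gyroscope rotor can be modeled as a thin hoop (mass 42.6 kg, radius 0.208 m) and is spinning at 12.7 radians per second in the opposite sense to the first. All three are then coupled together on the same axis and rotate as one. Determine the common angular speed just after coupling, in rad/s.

The coupling torques are internal; angular momentum about the shared axis is conserved.
Moments of inertia: I_A = (0.474)(0.340)² = 0.05479 kg·m²; I_B = (4.04)(0.198)² = 0.1584 kg·m²; I_C = (42.6)(0.208)² = 1.843 kg·m².
Taking A's sense as positive: L = (0.05479)(28.1) + (0.1584)(4.32) − (1.843)(12.7) = -21.18 kg·m²·rad/s.
Combined I = 0.05479 + 0.1584 + 1.843 = 2.056 kg·m².
ω_f = L / I = -21.18 / 2.056 = -10.30 rad/s.

|ω_f| ≈ 10.3 rad/s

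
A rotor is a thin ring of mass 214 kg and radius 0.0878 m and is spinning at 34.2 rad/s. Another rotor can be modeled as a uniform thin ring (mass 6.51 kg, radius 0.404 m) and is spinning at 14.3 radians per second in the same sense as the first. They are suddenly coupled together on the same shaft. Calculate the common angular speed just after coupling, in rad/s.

|ω_f| ≈ 26.4 rad/s

No external torque acts about the common axis, so total angular momentum is conserved.
Moments of inertia: I_A = (214)(0.0878)² = 1.650 kg·m²; I_B = (6.51)(0.404)² = 1.063 kg·m².
Taking A's sense as positive: L = (1.650)(34.2) + (1.063)(14.3) = 71.61 kg·m²·rad/s.
Combined I = 1.650 + 1.063 = 2.712 kg·m².
ω_f = L / I = 71.61 / 2.712 = 26.40 rad/s.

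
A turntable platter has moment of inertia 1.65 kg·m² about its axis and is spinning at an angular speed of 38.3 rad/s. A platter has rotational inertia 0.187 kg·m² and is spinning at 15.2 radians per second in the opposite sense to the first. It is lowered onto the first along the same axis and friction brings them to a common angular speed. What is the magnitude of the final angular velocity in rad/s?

The coupling torques are internal; angular momentum about the shared axis is conserved.
Taking A's sense as positive: L = (1.650)(38.3) − (0.1870)(15.2) = 60.35 kg·m²·rad/s.
Combined I = 1.650 + 0.1870 = 1.837 kg·m².
ω_f = L / I = 60.35 / 1.837 = 32.85 rad/s.

|ω_f| ≈ 32.9 rad/s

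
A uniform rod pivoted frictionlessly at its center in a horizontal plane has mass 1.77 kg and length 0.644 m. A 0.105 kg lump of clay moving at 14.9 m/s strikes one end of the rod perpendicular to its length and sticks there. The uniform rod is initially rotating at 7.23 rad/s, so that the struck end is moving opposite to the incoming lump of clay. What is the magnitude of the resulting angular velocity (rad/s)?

About the pivot the impulsive forces during the collision are internal, so angular momentum about that axis is conserved.
I_p = (1/12)(1.77)(0.644)² = 0.06117 kg·m². Taking the sense of the lump of clay's angular momentum as positive, L_{lump} = m v R = (0.105)(14.9)(0.644/2) = 0.5038 kg·m²/s.
L_i = −I_p ω_p + m v R = −(0.06117)(7.23) + 0.5038 = 0.06148 kg·m²/s.
After sticking, I_f = I_p + m R² = 0.06117 + (0.105)(0.644/2)² = 0.07206 kg·m².
ω_f = L_i / I_f = 0.06148 / 0.07206 = 0.8532 rad/s.

|ω_f| ≈ 0.853 rad/s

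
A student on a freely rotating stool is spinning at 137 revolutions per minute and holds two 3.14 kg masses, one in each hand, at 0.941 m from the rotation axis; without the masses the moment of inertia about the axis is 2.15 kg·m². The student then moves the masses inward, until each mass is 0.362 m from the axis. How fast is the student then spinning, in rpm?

ω₂ ≈ 355 rpm

Angular momentum about the spin axis is conserved since the torque about it is zero.
I₁ = 2.15 + 2(3.14)(0.941)² = 7.711 kg·m²; I₂ = 2.15 + 2(3.14)(0.362)² = 2.973 kg·m².
ω₂ = I₁ω₁ / I₂ = (7.711)(137 rpm) / (2.973) = 355.3 rpm.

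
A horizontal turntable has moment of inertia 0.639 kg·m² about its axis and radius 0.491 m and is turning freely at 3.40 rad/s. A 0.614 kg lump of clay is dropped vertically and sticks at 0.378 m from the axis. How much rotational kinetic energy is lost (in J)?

No external torque acts about the axis; L_before = L_after.
Added inertia Σmr² = (0.614)(0.378)² = 0.08773 kg·m²; I_f = 0.6390 + 0.08773 = 0.7267 kg·m².
ω_f = I_p ω_i / I_f = (0.6390)(3.40) / 0.7267 = 2.990 rad/s.
KE_i = ½(0.6390)(3.400 rad/s)² = 3.693 J; KE_f = ½(0.7267)(2.990)² = 3.248 J.

energy lost ≈ 0.446 J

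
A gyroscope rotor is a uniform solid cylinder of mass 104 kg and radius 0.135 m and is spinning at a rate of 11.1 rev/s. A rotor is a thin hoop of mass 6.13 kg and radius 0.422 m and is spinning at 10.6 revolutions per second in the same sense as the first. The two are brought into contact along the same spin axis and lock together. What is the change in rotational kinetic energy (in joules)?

No external torque acts about the common axis, so total angular momentum is conserved.
Moments of inertia: I_A = ½(104)(0.135)² = 0.9477 kg·m²; I_B = (6.13)(0.422)² = 1.092 kg·m².
Taking A's sense as positive: L = (0.9477)(11.1) + (1.092)(10.6) = 22.09 kg·m²·rev/s.
Combined I = 0.9477 + 1.092 = 2.039 kg·m².
ω_f = L / I = 22.09 / 2.039 = 10.83 rev/s.
KE_i = ½ΣIω² = 4726 J; KE_f = ½(2.039)(68.06)² = 4724 J.

ΔKE ≈ -2.50 J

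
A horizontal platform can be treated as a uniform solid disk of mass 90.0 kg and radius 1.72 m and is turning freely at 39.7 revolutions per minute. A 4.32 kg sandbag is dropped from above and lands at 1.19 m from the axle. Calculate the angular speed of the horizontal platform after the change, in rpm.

The added mass arrives with no angular momentum about the axle, and any external torque about the axle is negligible, so the system's angular momentum is conserved.
I_p = ½(90.0)(1.72)² = 133.1 kg·m².
Added inertia Σmr² = (4.32)(1.19)² = 6.118 kg·m²; I_f = 133.1 + 6.118 = 139.2 kg·m².
ω_f = I_p ω_i / I_f = (133.1)(39.7) / 139.2 = 37.96 rpm.

ω_f ≈ 38.0 rpm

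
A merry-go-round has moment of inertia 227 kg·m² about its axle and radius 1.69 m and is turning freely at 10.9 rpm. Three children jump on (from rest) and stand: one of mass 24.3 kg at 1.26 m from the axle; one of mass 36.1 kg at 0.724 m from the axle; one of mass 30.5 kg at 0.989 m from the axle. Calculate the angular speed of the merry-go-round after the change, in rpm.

No external torque acts about the axle; L_before = L_after.
Added inertia Σmr² = (24.3)(1.26)² + (36.1)(0.724)² + (30.5)(0.989)² = 87.33 kg·m²; I_f = 227.0 + 87.33 = 314.3 kg·m².
ω_f = I_p ω_i / I_f = (227.0)(10.9) / 314.3 = 7.872 rpm.

ω_f ≈ 7.87 rpm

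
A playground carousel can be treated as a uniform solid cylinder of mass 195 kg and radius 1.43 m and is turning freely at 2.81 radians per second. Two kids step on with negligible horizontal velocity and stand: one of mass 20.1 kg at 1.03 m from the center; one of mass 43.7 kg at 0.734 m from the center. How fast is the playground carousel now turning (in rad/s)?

The added mass arrives with no angular momentum about the center, and any external torque about the center is negligible, so the system's angular momentum is conserved.
I_p = ½(195)(1.43)² = 199.4 kg·m².
Added inertia Σmr² = (20.1)(1.03)² + (43.7)(0.734)² = 44.87 kg·m²; I_f = 199.4 + 44.87 = 244.2 kg·m².
ω_f = I_p ω_i / I_f = (199.4)(2.81) / 244.2 = 2.294 rad/s.

ω_f ≈ 2.29 rad/s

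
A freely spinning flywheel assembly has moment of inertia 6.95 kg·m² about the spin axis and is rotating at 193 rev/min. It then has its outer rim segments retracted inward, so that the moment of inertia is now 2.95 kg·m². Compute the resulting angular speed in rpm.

ω₂ ≈ 455 rpm

Angular momentum about the spin axis is conserved since the torque about it is zero.
ω₂ = I₁ω₁ / I₂ = (6.950)(193 rpm) / (2.950) = 454.7 rpm.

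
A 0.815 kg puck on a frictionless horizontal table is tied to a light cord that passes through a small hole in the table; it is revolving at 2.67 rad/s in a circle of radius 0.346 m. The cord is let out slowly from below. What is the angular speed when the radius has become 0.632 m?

ω₂ ≈ 0.800 rad/s

The constraining force is radial, so m r² ω about the center is conserved.
ω₂ = ω₁ (r₁/r₂)² = (2.67)(0.346/0.632)² = 0.8003 rad/s.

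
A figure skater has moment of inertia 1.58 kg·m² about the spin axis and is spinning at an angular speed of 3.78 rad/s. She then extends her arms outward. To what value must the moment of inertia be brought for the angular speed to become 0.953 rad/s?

I₂ ≈ 6.27 kg·m²

With no external torque about the axis, L is conserved: I₁ω₁ = I₂ω₂.
I₂ = I₁ω₁ / ω₂ = (1.58)(3.78) / (0.953) = 6.267 kg·m².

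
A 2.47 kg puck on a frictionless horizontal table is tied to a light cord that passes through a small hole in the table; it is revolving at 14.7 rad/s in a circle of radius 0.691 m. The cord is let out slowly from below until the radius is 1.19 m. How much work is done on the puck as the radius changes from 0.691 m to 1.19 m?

W ≈ -84.5 J

The constraining force is radial, so m r² ω about the center is conserved.
ω₂ = ω₁ (r₁/r₂)² = (14.7)(0.691/1.19)² = 4.957 rad/s.
W = ΔKE = ½m(v₂² − v₁²) = -84.46 J.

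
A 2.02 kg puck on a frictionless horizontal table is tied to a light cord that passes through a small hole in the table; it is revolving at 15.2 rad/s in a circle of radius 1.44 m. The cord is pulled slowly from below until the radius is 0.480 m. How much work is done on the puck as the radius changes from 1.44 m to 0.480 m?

W ≈ 3870 J

The constraining force is radial, so m r² ω about the center is conserved.
ω₂ = ω₁ (r₁/r₂)² = (15.2)(1.44/0.480)² = 136.8 rad/s.
W = ΔKE = ½m(v₂² − v₁²) = 3871 J.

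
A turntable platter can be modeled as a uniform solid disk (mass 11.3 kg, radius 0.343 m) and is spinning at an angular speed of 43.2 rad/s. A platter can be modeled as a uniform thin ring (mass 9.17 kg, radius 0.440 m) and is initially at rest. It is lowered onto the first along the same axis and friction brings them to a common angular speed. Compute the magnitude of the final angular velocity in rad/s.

|ω_f| ≈ 11.8 rad/s

No external torque acts about the common axis, so total angular momentum is conserved.
Moments of inertia: I_A = ½(11.3)(0.343)² = 0.6647 kg·m²; I_B = (9.17)(0.440)² = 1.775 kg·m².
Taking A's sense as positive: L = (0.6647)(43.2) = 28.72 kg·m²·rad/s.
Combined I = 0.6647 + 1.775 = 2.440 kg·m².
ω_f = L / I = 28.72 / 2.440 = 11.77 rad/s.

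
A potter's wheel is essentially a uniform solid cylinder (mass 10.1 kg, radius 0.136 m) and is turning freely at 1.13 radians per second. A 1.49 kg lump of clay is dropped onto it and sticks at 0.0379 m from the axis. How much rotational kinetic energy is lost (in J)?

energy lost ≈ 0.00134 J

The added mass arrives with no angular momentum about the axis, and any external torque about the axis is negligible, so the system's angular momentum is conserved.
I_p = ½(10.1)(0.136)² = 0.09340 kg·m².
Added inertia Σmr² = (1.49)(0.0379)² = 0.002140 kg·m²; I_f = 0.09340 + 0.002140 = 0.09555 kg·m².
ω_f = I_p ω_i / I_f = (0.09340)(1.13) / 0.09555 = 1.105 rad/s.
KE_i = ½(0.09340)(1.130 rad/s)² = 0.05963 J; KE_f = ½(0.09555)(1.105)² = 0.05830 J.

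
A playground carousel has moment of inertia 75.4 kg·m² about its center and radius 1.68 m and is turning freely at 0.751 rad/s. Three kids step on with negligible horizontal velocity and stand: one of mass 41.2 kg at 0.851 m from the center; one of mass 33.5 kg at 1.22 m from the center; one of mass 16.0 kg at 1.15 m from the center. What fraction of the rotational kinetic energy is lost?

fraction ≈ 0.572

No external torque acts about the center; L_before = L_after.
Added inertia Σmr² = (41.2)(0.851)² + (33.5)(1.22)² + (16.0)(1.15)² = 100.9 kg·m²; I_f = 75.40 + 100.9 = 176.3 kg·m².
ω_f = I_p ω_i / I_f = (75.40)(0.751) / 176.3 = 0.3213 rad/s.
KE_i = ½(75.40)(0.7510 rad/s)² = 21.26 J; KE_f = ½(176.3)(0.3213)² = 9.096 J.
Fraction lost = 0.5722.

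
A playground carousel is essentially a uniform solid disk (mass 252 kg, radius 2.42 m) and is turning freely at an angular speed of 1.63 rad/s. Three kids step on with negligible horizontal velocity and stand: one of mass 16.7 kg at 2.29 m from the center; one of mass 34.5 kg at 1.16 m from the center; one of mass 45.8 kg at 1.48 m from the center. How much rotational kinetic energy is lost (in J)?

energy lost ≈ 236 J

No external torque acts about the center; L_before = L_after.
I_p = ½(252)(2.42)² = 737.9 kg·m².
Added inertia Σmr² = (16.7)(2.29)² + (34.5)(1.16)² + (45.8)(1.48)² = 234.3 kg·m²; I_f = 737.9 + 234.3 = 972.2 kg·m².
ω_f = I_p ω_i / I_f = (737.9)(1.63) / 972.2 = 1.237 rad/s.
KE_i = ½(737.9)(1.630 rad/s)² = 980.3 J; KE_f = ½(972.2)(1.237)² = 744.0 J.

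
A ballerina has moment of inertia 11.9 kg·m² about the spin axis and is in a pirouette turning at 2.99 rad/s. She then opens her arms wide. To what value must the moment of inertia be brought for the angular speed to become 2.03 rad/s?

Angular momentum about the spin axis is conserved since the torque about it is zero.
I₂ = I₁ω₁ / ω₂ = (11.9)(2.99) / (2.03) = 17.53 kg·m².

I₂ ≈ 17.5 kg·m²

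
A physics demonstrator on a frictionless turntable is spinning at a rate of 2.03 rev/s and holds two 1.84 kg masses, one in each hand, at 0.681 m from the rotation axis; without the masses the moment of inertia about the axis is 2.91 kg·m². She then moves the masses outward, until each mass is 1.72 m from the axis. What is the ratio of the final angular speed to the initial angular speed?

ω₂/ω₁ ≈ 0.335

No external torque acts about the spin axis, so angular momentum is conserved.
I₁ = 2.91 + 2(1.84)(0.681)² = 4.617 kg·m²; I₂ = 2.91 + 2(1.84)(1.72)² = 13.80 kg·m².
ω₂/ω₁ = I₁/I₂ = 4.617 / 13.80 = 0.3346.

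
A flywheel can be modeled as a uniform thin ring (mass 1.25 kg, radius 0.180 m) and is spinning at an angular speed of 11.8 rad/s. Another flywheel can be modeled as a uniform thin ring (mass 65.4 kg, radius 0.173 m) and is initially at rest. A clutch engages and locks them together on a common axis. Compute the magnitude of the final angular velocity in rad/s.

|ω_f| ≈ 0.239 rad/s

No external torque acts about the common axis, so total angular momentum is conserved.
Moments of inertia: I_A = (1.25)(0.180)² = 0.04050 kg·m²; I_B = (65.4)(0.173)² = 1.957 kg·m².
Taking A's sense as positive: L = (0.04050)(11.8) = 0.4779 kg·m²·rad/s.
Combined I = 0.04050 + 1.957 = 1.998 kg·m².
ω_f = L / I = 0.4779 / 1.998 = 0.2392 rad/s.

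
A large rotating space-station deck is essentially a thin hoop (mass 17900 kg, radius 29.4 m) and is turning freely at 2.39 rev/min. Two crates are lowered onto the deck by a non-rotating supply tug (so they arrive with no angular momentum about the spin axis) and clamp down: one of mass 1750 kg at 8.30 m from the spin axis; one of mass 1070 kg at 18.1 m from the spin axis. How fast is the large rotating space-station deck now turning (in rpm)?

ω_f ≈ 2.32 rpm

The added mass arrives with no angular momentum about the spin axis, and any external torque about the spin axis is negligible, so the system's angular momentum is conserved.
I_p = (17900)(29.4)² = 1.547e+07 kg·m².
Added inertia Σmr² = (1750)(8.30)² + (1070)(18.1)² = 4.711e+05 kg·m²; I_f = 1.547e+07 + 4.711e+05 = 1.594e+07 kg·m².
ω_f = I_p ω_i / I_f = (1.547e+07)(2.39) / 1.594e+07 = 2.319 rpm.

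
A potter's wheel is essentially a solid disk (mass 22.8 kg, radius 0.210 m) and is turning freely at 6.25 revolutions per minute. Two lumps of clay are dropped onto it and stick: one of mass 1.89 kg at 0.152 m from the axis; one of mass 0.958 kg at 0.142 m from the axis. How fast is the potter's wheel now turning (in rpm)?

The added mass arrives with no angular momentum about the axis, and any external torque about the axis is negligible, so the system's angular momentum is conserved.
I_p = ½(22.8)(0.210)² = 0.5027 kg·m².
Added inertia Σmr² = (1.89)(0.152)² + (0.958)(0.142)² = 0.06298 kg·m²; I_f = 0.5027 + 0.06298 = 0.5657 kg·m².
ω_f = I_p ω_i / I_f = (0.5027)(6.25) / 0.5657 = 5.554 rpm.

ω_f ≈ 5.55 rpm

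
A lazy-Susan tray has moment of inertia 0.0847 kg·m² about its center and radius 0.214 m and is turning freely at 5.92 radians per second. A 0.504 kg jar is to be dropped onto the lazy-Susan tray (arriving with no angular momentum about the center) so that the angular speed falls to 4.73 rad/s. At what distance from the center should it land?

r ≈ 0.206 m

The added mass arrives with no angular momentum about the center, and any external torque about the center is negligible, so the system's angular momentum is conserved.
I_p ω_i = (I_p + m r²) ω_f ⇒ m r² = I_p(ω_i/ω_f − 1) = 0.08470(5.92/4.73 − 1) = 0.02131 kg·m².
r = √(0.02131/0.504) = 0.2056 m.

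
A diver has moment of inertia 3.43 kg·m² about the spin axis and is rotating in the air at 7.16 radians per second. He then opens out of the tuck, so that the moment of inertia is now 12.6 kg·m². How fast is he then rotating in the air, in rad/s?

No external torque acts about the spin axis, so angular momentum is conserved.
ω₂ = I₁ω₁ / I₂ = (3.430)(7.16 rad/s) / (12.60) = 1.949 rad/s.

ω₂ ≈ 1.95 rad/s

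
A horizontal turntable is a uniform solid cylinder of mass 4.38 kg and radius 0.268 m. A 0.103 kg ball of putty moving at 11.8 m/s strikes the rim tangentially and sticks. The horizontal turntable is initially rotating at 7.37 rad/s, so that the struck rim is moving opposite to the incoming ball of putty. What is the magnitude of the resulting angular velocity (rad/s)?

About the axle the impulsive forces during the collision are internal, so angular momentum about that axis is conserved.
I_p = ½(4.38)(0.268)² = 0.1573 kg·m². Taking the sense of the ball of putty's angular momentum as positive, L_{ball} = m v R = (0.103)(11.8)(0.268) = 0.3257 kg·m²/s.
L_i = −I_p ω_p + m v R = −(0.1573)(7.37) + 0.3257 = -0.8335 kg·m²/s.
After sticking, I_f = I_p + m R² = 0.1573 + (0.103)(0.268)² = 0.1647 kg·m².
ω_f = L_i / I_f = -0.8335 / 0.1647 = -5.061 rad/s.

|ω_f| ≈ 5.06 rad/s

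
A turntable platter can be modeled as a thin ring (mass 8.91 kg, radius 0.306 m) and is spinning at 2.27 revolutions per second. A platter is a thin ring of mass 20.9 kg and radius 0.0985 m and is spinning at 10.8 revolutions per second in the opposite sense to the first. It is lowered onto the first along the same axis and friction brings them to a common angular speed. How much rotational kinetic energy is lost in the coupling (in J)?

ΔKE lost ≈ 550 J

The coupling torques are internal; angular momentum about the shared axis is conserved.
Moments of inertia: I_A = (8.91)(0.306)² = 0.8343 kg·m²; I_B = (20.9)(0.0985)² = 0.2028 kg·m².
Taking A's sense as positive: L = (0.8343)(2.27) − (0.2028)(10.8) = -0.2961 kg·m²·rev/s.
Combined I = 0.8343 + 0.2028 = 1.037 kg·m².
ω_f = L / I = -0.2961 / 1.037 = -0.2856 rev/s.
KE_i = ½ΣIω² = 551.7 J; KE_f = ½(1.037)(1.794)² = 1.669 J.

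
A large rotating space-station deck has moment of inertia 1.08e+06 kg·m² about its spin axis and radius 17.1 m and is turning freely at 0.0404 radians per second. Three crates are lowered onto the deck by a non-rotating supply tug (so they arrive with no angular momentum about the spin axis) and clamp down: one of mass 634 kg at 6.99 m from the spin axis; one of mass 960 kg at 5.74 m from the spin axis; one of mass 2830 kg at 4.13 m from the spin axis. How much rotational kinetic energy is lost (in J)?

The added mass arrives with no angular momentum about the spin axis, and any external torque about the spin axis is negligible, so the system's angular momentum is conserved.
Added inertia Σmr² = (634)(6.99)² + (960)(5.74)² + (2830)(4.13)² = 1.109e+05 kg·m²; I_f = 1.080e+06 + 1.109e+05 = 1.191e+06 kg·m².
ω_f = I_p ω_i / I_f = (1.080e+06)(0.0404) / 1.191e+06 = 0.03664 rad/s.
KE_i = ½(1.080e+06)(0.04040 rad/s)² = 881.4 J; KE_f = ½(1.191e+06)(0.03664)² = 799.3 J.

energy lost ≈ 82.1 J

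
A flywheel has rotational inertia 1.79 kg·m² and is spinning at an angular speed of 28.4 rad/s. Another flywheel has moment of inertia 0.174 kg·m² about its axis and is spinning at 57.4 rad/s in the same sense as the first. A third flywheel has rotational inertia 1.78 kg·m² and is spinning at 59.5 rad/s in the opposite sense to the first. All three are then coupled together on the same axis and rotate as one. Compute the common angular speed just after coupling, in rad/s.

|ω_f| ≈ 12.0 rad/s

No external torque acts about the common axis, so total angular momentum is conserved.
Taking A's sense as positive: L = (1.790)(28.4) + (0.1740)(57.4) − (1.780)(59.5) = -45.09 kg·m²·rad/s.
Combined I = 1.790 + 0.1740 + 1.780 = 3.744 kg·m².
ω_f = L / I = -45.09 / 3.744 = -12.04 rad/s.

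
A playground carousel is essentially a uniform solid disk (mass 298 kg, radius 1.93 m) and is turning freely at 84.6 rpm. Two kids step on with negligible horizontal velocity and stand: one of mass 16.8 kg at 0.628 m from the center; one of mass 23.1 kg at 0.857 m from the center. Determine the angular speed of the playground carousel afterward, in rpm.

ω_f ≈ 81.2 rpm

The added mass arrives with no angular momentum about the center, and any external torque about the center is negligible, so the system's angular momentum is conserved.
I_p = ½(298)(1.93)² = 555.0 kg·m².
Added inertia Σmr² = (16.8)(0.628)² + (23.1)(0.857)² = 23.59 kg·m²; I_f = 555.0 + 23.59 = 578.6 kg·m².
ω_f = I_p ω_i / I_f = (555.0)(84.6) / 578.6 = 81.15 rpm.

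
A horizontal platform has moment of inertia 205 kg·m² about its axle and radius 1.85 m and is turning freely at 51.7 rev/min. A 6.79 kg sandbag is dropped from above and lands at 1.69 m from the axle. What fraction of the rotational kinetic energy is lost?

fraction ≈ 0.0864

No external torque acts about the axle; L_before = L_after.
Added inertia Σmr² = (6.79)(1.69)² = 19.39 kg·m²; I_f = 205.0 + 19.39 = 224.4 kg·m².
ω_f = I_p ω_i / I_f = (205.0)(51.7) / 224.4 = 47.23 rpm.
KE_i = ½(205.0)(5.414 rad/s)² = 3004 J; KE_f = ½(224.4)(4.946)² = 2745 J.
Fraction lost = 0.08642.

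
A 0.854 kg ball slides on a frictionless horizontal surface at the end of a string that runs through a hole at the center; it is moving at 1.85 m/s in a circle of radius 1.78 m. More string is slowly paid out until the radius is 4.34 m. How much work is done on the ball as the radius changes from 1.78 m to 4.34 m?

The only horizontal force on the mass is along the cord (radial), so it exerts no torque about the hole and angular momentum m v r is conserved.
v₂ = v₁ r₁ / r₂ = (1.85)(1.78) / (4.34) = 0.7588 m/s.
W = ΔKE = ½m(v₂² − v₁²) = -1.216 J.

W ≈ -1.22 J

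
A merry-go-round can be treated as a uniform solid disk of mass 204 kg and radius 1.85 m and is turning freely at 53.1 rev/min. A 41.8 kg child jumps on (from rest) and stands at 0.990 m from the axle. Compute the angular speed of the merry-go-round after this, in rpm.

ω_f ≈ 47.5 rpm

No external torque acts about the axle; L_before = L_after.
I_p = ½(204)(1.85)² = 349.1 kg·m².
Added inertia Σmr² = (41.8)(0.990)² = 40.97 kg·m²; I_f = 349.1 + 40.97 = 390.1 kg·m².
ω_f = I_p ω_i / I_f = (349.1)(53.1) / 390.1 = 47.52 rpm.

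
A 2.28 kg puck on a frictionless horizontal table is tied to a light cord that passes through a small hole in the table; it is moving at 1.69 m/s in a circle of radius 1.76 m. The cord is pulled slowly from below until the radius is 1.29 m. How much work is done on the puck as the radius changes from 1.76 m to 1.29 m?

Central (radial) force ⇒ zero torque about the center ⇒ m v r is constant.
v₂ = v₁ r₁ / r₂ = (1.69)(1.76) / (1.29) = 2.306 m/s.
W = ΔKE = ½m(v₂² − v₁²) = 2.805 J.

W ≈ 2.80 J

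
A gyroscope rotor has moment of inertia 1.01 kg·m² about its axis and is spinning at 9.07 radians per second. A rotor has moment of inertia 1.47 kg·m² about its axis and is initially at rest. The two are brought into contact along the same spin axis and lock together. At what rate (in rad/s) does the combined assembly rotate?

No external torque acts about the common axis, so total angular momentum is conserved.
Taking A's sense as positive: L = (1.010)(9.07) = 9.161 kg·m²·rad/s.
Combined I = 1.010 + 1.470 = 2.480 kg·m².
ω_f = L / I = 9.161 / 2.480 = 3.694 rad/s.

|ω_f| ≈ 3.69 rad/s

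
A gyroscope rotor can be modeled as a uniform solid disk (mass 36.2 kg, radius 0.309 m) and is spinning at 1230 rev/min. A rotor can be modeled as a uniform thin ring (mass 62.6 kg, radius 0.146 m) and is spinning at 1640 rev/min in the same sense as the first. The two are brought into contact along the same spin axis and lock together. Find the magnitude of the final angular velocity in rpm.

|ω_f| ≈ 1410 rpm

No external torque acts about the common axis, so total angular momentum is conserved.
Moments of inertia: I_A = ½(36.2)(0.309)² = 1.728 kg·m²; I_B = (62.6)(0.146)² = 1.334 kg·m².
Taking A's sense as positive: L = (1.728)(1230) + (1.334)(1640) = 4314 kg·m²·rpm.
Combined I = 1.728 + 1.334 = 3.063 kg·m².
ω_f = L / I = 4314 / 3.063 = 1409 rpm.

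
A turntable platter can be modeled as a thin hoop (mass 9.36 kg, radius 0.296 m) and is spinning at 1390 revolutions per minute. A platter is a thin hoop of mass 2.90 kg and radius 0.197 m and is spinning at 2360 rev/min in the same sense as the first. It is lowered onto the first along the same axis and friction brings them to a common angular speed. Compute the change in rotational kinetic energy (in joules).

The coupling torques are internal; angular momentum about the shared axis is conserved.
Moments of inertia: I_A = (9.36)(0.296)² = 0.8201 kg·m²; I_B = (2.90)(0.197)² = 0.1125 kg·m².
Taking A's sense as positive: L = (0.8201)(1390) + (0.1125)(2360) = 1406 kg·m²·rpm.
Combined I = 0.8201 + 0.1125 = 0.9326 kg·m².
ω_f = L / I = 1406 / 0.9326 = 1507 rpm.
KE_i = ½ΣIω² = 12120 J; KE_f = ½(0.9326)(157.8)² = 11610 J.

ΔKE ≈ -511 J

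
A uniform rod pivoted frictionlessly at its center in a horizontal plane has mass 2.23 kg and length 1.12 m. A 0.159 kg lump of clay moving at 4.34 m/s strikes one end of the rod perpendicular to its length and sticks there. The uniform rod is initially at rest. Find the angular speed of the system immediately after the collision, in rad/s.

|ω_f| ≈ 1.37 rad/s

The axle reaction passes through the pivot and exerts no torque about it; angular momentum about the pivot is conserved through the impact.
I_p = (1/12)(2.23)(1.12)² = 0.2331 kg·m². Taking the sense of the lump of clay's angular momentum as positive, L_{lump} = m v R = (0.159)(4.34)(1.12/2) = 0.3864 kg·m²/s.
L_i = 0 + 0.3864 = 0.3864 kg·m²/s.
After sticking, I_f = I_p + m R² = 0.2331 + (0.159)(1.12/2)² = 0.2830 kg·m².
ω_f = L_i / I_f = 0.3864 / 0.2830 = 1.366 rad/s.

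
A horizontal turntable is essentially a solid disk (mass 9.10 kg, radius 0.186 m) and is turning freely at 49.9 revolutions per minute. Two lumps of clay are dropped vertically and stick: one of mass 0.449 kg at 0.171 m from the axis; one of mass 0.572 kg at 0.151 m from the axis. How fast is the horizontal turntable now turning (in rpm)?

The added mass arrives with no angular momentum about the axis, and any external torque about the axis is negligible, so the system's angular momentum is conserved.
I_p = ½(9.10)(0.186)² = 0.1574 kg·m².
Added inertia Σmr² = (0.449)(0.171)² + (0.572)(0.151)² = 0.02617 kg·m²; I_f = 0.1574 + 0.02617 = 0.1836 kg·m².
ω_f = I_p ω_i / I_f = (0.1574)(49.9) / 0.1836 = 42.79 rpm.

ω_f ≈ 42.8 rpm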